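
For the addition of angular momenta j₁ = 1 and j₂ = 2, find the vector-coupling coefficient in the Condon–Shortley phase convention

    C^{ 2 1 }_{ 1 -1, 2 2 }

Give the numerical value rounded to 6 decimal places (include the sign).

−√(1/3) ≈ -0.577350

√[5·1!1!3!/6! · 0!2!4!0!3!1!] = √(12)
  +(−1)^1/∏(1,0,1,3,0,0)! = -1/6  (running -1/6)
⟨..|..⟩ = √(12)·(-1/6) = -0.577350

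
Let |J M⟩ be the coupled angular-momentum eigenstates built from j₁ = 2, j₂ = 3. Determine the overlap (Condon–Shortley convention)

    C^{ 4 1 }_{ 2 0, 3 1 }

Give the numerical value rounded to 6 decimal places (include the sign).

−√(3/28) = -0.327327

triangle: 1!×3!×5!/10! = 720/3628800
(j±m)!: 2!×2!×4!×2!×5!×3! = 138240
prefactor² = (2J+1)×Δ×N² = 1728/7
  k=0: +1/(0!×1!×2!×4!×1!×1!) = 1/48
  k=1: −1/(1!×0!×1!×3!×2!×2!) = -1/24
Σ = -1/48  ⇒  CG² = 1728/7×(-1/48)² = 3/28
CG = −√(3/28) = -0.327327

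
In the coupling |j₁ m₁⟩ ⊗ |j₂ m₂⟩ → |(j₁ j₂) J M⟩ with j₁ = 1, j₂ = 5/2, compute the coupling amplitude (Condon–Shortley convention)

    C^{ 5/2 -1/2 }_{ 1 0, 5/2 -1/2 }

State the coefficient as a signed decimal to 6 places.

j₁+j₂−J=1  J+j₁−j₂=1  J−j₁+j₂=4  j₁+j₂+J+1=7
(j₁±m₁, j₂±m₂, J±M) = (1,1,2,3,2,3)
P² = 144/35
sum k=0..1:
  [0] +1/4 = 1/4
  [1] −1/6 = -1/6
S = 1/12
C² = P²·S² = 1/35 ; C = +0.169031

+0.169031  (= +√(1/35))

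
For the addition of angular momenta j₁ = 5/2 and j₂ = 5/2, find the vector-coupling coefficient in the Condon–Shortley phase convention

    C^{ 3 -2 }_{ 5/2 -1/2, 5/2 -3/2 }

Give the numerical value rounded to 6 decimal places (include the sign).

j₁+j₂−J=2  J+j₁−j₂=3  J−j₁+j₂=3  j₁+j₂+J+1=9
(j₁±m₁, j₂±m₂, J±M) = (2,3,1,4,1,5)
P² = 48
sum k=0..1:
  [0] +1/24 = 1/24
  [1] −1/12 = -1/12
S = -1/24
C² = P²·S² = 1/12 ; C = -0.288675

−√(1/12) ≈ -0.288675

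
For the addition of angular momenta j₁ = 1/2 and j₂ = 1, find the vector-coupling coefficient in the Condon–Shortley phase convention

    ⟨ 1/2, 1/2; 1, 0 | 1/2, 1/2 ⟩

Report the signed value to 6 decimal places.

+√(1/3) ≈ +0.577350

j₁+j₂−J=1  J+j₁−j₂=0  J−j₁+j₂=1  j₁+j₂+J+1=3
(j₁±m₁, j₂±m₂, J±M) = (1,0,1,1,1,0)
P² = 1/3
sum k=0..0:
  [0] +1/1 = 1
S = 1
C² = P²·S² = 1/3 ; C = +0.577350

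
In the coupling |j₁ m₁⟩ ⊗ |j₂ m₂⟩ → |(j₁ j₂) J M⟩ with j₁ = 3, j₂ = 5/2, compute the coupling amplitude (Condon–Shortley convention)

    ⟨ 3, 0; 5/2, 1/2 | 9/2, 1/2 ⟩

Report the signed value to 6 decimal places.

triangle: 1!*5!*4!/11! = 2880/39916800
(j±m)!: 3!*3!*3!*2!*5!*4! = 1244160
prefactor² = (2J+1)*Δ*N² = 69120/77
  k=0: +1/(0!*1!*3!*3!*2!*1!) = 1/72
  k=1: −1/(1!*0!*2!*2!*3!*2!) = -1/48
Σ = -1/144  ⇒  CG² = 69120/77*(-1/144)² = 10/231
CG = −√(10/231) = -0.208063

-0.208063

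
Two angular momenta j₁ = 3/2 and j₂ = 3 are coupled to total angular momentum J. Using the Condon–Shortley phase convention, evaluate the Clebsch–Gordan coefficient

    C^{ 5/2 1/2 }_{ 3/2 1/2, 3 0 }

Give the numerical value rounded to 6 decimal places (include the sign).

√[6·2!1!4!/8! · 2!1!3!3!3!2!] = √(216/35)
  +(−1)^0/∏(0,2,1,3,0,1)! = 1/12  (running 1/12)
  +(−1)^1/∏(1,1,0,2,1,2)! = -1/4  (running -1/6)
⟨..|..⟩ = √(216/35)·(-1/6) = -0.414039

-0.414039  (= −√(6/35))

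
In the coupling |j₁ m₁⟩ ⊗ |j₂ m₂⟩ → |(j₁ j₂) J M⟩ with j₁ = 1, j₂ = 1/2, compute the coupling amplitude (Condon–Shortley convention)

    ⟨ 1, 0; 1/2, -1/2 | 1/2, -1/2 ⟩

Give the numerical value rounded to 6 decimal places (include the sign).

j₁+j₂−J=1  J+j₁−j₂=1  J−j₁+j₂=0  j₁+j₂+J+1=3
(j₁±m₁, j₂±m₂, J±M) = (1,1,0,1,0,1)
P² = 1/3
sum k=0..0:
  [0] +1/1 = 1
S = 1
C² = P²·S² = 1/3 ; C = +0.577350

+0.577350  (= +√(1/3))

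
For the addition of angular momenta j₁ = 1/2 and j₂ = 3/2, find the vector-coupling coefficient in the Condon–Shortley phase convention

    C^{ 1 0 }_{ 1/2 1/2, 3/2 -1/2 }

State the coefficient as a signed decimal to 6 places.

+√(1/2) = +0.707107

√[3·1!0!2!/4! · 1!0!1!2!1!1!] = √(1/2)
  +(−1)^0/∏(0,1,0,1,0,1)! = 1  (running 1)
⟨..|..⟩ = √(1/2)·(1) = +0.707107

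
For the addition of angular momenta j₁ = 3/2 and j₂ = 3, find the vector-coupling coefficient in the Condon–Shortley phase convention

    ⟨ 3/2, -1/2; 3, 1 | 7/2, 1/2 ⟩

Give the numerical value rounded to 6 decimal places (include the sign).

−√(2/7) ≈ -0.534522

triangle: 1!·2!·5!/9! = 240/362880
(j±m)!: 1!·2!·4!·2!·4!·3! = 13824
prefactor² = (2J+1)·Δ·N² = 512/7
  k=0: +1/(0!·1!·2!·4!·0!·1!) = 1/48
  k=1: −1/(1!·0!·1!·3!·1!·2!) = -1/12
Σ = -1/16  ⇒  CG² = 512/7·(-1/16)² = 2/7
CG = −√(2/7) = -0.534522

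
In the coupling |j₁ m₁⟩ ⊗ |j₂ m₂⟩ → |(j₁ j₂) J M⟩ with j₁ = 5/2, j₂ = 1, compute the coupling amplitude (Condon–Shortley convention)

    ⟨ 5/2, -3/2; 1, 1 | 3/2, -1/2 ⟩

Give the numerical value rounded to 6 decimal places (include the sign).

j₁+j₂−J=2  J+j₁−j₂=3  J−j₁+j₂=0  j₁+j₂+J+1=6
(j₁±m₁, j₂±m₂, J±M) = (1,4,2,0,1,2)
P² = 32/5
sum k=2..2:
  [2] +1/4 = 1/4
S = 1/4
C² = P²·S² = 2/5 ; C = +0.632456

+0.632456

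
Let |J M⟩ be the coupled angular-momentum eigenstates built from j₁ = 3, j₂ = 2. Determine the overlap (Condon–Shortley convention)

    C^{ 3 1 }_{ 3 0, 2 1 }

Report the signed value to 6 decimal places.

−√(1/30) = -0.182574

triangle: 2!*4!*2!/9! = 96/362880
(j±m)!: 3!*3!*3!*1!*4!*2! = 10368
prefactor² = (2J+1)*Δ*N² = 96/5
  k=1: −1/(1!*1!*2!*2!*2!*0!) = -1/8
  k=2: +1/(2!*0!*1!*1!*3!*1!) = 1/12
Σ = -1/24  ⇒  CG² = 96/5*(-1/24)² = 1/30
CG = −√(1/30) = -0.182574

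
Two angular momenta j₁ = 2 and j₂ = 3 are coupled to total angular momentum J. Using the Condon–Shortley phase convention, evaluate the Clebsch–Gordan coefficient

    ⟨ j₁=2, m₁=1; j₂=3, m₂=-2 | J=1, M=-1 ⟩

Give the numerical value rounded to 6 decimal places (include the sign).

−√(2/7) ≈ -0.534522

j₁+j₂−J=4  J+j₁−j₂=0  J−j₁+j₂=2  j₁+j₂+J+1=7
(j₁±m₁, j₂±m₂, J±M) = (3,1,1,5,0,2)
P² = 288/7
sum k=1..1:
  [1] −1/12 = -1/12
S = -1/12
C² = P²·S² = 2/7 ; C = -0.534522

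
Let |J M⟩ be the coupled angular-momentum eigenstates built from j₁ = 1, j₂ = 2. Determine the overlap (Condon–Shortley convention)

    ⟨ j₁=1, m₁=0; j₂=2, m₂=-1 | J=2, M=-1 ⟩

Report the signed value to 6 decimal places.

+0.408248  (= +√(1/6))

√[5·1!1!3!/6! · 1!1!1!3!1!3!] = √(3/2)
  +(−1)^0/∏(0,1,1,1,0,2)! = 1/2  (running 1/2)
  +(−1)^1/∏(1,0,0,0,1,3)! = -1/6  (running 1/3)
⟨..|..⟩ = √(3/2)·(1/3) = +0.408248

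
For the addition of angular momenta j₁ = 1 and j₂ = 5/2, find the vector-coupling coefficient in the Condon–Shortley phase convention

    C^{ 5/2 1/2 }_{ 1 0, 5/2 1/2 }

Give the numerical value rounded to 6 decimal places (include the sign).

√[6·1!1!4!/7! · 1!1!3!2!3!2!] = √(144/35)
  +(−1)^0/∏(0,1,1,3,0,1)! = 1/6  (running 1/6)
  +(−1)^1/∏(1,0,0,2,1,2)! = -1/4  (running -1/12)
⟨..|..⟩ = √(144/35)·(-1/12) = -0.169031

−√(1/35) = -0.169031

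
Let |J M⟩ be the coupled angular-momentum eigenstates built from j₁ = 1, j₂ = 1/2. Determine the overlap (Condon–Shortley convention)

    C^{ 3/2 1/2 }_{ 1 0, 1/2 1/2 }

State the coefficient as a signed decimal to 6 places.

√[4·0!2!1!/4! · 1!1!1!0!2!1!] = √(2/3)
  +(−1)^0/∏(0,0,1,1,1,0)! = 1  (running 1)
⟨..|..⟩ = √(2/3)·(1) = +0.816497

+0.816497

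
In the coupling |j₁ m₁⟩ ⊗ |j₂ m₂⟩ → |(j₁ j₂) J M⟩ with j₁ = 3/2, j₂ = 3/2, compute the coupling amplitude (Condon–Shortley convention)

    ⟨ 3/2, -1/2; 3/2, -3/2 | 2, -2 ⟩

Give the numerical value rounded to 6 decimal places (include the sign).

triangle: 1!×2!×2!/6! = 4/720
(j±m)!: 1!×2!×0!×3!×0!×4! = 288
prefactor² = (2J+1)×Δ×N² = 8
  k=0: +1/(0!×1!×2!×0!×0!×2!) = 1/4
Σ = 1/4  ⇒  CG² = 8×1/4² = 1/2
CG = +√(1/2) = +0.707107

+√(1/2) ≈ +0.707107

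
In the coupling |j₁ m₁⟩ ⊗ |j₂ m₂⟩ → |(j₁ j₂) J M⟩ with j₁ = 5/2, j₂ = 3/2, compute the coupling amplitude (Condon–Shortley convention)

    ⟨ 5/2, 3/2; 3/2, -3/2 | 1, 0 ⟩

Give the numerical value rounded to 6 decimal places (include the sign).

+0.447214

j₁+j₂−J=3  J+j₁−j₂=2  J−j₁+j₂=0  j₁+j₂+J+1=6
(j₁±m₁, j₂±m₂, J±M) = (4,1,0,3,1,1)
P² = 36/5
sum k=0..0:
  [0] +1/6 = 1/6
S = 1/6
C² = P²·S² = 1/5 ; C = +0.447214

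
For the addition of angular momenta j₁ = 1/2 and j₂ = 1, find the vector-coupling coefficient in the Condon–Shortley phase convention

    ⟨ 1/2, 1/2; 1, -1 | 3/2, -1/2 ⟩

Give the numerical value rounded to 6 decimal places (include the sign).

triangle: 0!·1!·2!/4! = 2/24
(j±m)!: 1!·0!·0!·2!·1!·2! = 4
prefactor² = (2J+1)·Δ·N² = 4/3
  k=0: +1/(0!·0!·0!·0!·1!·2!) = 1/2
Σ = 1/2  ⇒  CG² = 4/3·1/2² = 1/3
CG = +√(1/3) = +0.577350

+0.577350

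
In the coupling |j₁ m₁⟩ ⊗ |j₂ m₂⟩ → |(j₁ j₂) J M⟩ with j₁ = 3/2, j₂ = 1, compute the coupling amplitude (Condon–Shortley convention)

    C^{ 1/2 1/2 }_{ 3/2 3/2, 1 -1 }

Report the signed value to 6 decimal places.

+√(1/2) = +0.707107

√[2·2!1!0!/4! · 3!0!0!2!1!0!] = √(2)
  +(−1)^0/∏(0,2,0,0,1,0)! = 1/2  (running 1/2)
⟨..|..⟩ = √(2)·(1/2) = +0.707107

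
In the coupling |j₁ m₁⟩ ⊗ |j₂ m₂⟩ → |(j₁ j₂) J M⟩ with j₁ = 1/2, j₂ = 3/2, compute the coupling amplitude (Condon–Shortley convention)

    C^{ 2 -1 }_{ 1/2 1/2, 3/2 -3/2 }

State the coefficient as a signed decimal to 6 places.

√[5·0!1!3!/5! · 1!0!0!3!1!3!] = √(9)
  +(−1)^0/∏(0,0,0,0,1,3)! = 1/6  (running 1/6)
⟨..|..⟩ = √(9)·(1/6) = +0.500000

+0.500000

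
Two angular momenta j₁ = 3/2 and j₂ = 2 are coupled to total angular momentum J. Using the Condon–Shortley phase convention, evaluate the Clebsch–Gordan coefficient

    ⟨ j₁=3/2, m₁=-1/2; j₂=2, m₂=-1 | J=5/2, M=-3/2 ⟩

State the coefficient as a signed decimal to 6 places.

√[6·1!2!3!/7! · 1!2!1!3!1!4!] = √(144/35)
  +(−1)^0/∏(0,1,2,1,0,2)! = 1/4  (running 1/4)
  +(−1)^1/∏(1,0,1,0,1,3)! = -1/6  (running 1/12)
⟨..|..⟩ = √(144/35)·(1/12) = +0.169031

+0.169031  (= +√(1/35))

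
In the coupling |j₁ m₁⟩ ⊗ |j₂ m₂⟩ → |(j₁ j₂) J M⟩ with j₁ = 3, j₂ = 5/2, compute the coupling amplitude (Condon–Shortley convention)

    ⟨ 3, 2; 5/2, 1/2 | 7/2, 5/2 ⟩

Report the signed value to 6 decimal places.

−√(2/63) ≈ -0.178174

triangle: 2!*4!*3!/10! = 288/3628800
(j±m)!: 5!*1!*3!*2!*6!*1! = 1036800
prefactor² = (2J+1)*Δ*N² = 4608/7
  k=0: +1/(0!*2!*1!*3!*3!*0!) = 1/72
  k=1: −1/(1!*1!*0!*2!*4!*1!) = -1/48
Σ = -1/144  ⇒  CG² = 4608/7*(-1/144)² = 2/63
CG = −√(2/63) = -0.178174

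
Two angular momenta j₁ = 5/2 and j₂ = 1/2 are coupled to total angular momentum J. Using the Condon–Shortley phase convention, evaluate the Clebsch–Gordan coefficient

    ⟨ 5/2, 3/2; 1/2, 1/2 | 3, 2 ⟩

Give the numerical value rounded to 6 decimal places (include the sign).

√[7·0!5!1!/7! · 4!1!1!0!5!1!] = √(480)
  +(−1)^0/∏(0,0,1,1,4,0)! = 1/24  (running 1/24)
⟨..|..⟩ = √(480)·(1/24) = +0.912871

+√(5/6) ≈ +0.912871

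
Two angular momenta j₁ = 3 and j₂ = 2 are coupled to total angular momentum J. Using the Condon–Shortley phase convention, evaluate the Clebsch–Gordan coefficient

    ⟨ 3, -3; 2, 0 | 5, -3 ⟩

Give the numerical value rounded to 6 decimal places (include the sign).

triangle: 0!×6!×4!/11! = 17280/39916800
(j±m)!: 0!×6!×2!×2!×2!×8! = 232243200
prefactor² = (2J+1)×Δ×N² = 1105920
  k=0: +1/(0!×0!×6!×2!×0!×2!) = 1/2880
Σ = 1/2880  ⇒  CG² = 1105920×1/2880² = 2/15
CG = +√(2/15) = +0.365148

+√(2/15) = +0.365148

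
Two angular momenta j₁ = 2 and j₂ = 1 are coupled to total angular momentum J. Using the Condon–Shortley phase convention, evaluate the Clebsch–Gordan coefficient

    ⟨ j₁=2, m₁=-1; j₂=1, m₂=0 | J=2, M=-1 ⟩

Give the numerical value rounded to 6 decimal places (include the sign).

−√(1/6) = -0.408248

j₁+j₂−J=1  J+j₁−j₂=3  J−j₁+j₂=1  j₁+j₂+J+1=6
(j₁±m₁, j₂±m₂, J±M) = (1,3,1,1,1,3)
P² = 3/2
sum k=0..1:
  [0] +1/6 = 1/6
  [1] −1/2 = -1/2
S = -1/3
C² = P²·S² = 1/6 ; C = -0.408248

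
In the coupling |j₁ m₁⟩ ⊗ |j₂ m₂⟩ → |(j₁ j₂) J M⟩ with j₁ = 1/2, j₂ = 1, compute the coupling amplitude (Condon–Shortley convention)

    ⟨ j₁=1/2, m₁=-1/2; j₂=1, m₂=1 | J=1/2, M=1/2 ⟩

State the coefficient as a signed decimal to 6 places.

j₁+j₂−J=1  J+j₁−j₂=0  J−j₁+j₂=1  j₁+j₂+J+1=3
(j₁±m₁, j₂±m₂, J±M) = (0,1,2,0,1,0)
P² = 2/3
sum k=1..1:
  [1] −1/1 = -1
S = -1
C² = P²·S² = 2/3 ; C = -0.816497

−√(2/3) ≈ -0.816497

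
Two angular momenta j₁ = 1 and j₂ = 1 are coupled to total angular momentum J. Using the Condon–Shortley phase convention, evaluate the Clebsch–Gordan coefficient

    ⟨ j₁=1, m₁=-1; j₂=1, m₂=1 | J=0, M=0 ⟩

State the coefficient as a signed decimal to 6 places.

+0.577350

triangle: 2!·0!·0!/3! = 2/6
(j±m)!: 0!·2!·2!·0!·0!·0! = 4
prefactor² = (2J+1)·Δ·N² = 4/3
  k=2: +1/(2!·0!·0!·0!·0!·0!) = 1/2
Σ = 1/2  ⇒  CG² = 4/3·1/2² = 1/3
CG = +√(1/3) = +0.577350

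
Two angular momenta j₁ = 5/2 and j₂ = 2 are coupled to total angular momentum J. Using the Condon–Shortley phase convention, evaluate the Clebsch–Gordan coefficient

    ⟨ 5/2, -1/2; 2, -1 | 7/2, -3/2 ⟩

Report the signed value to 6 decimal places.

triangle: 1!×4!×3!/9! = 144/362880
(j±m)!: 2!×3!×1!×3!×2!×5! = 17280
prefactor² = (2J+1)×Δ×N² = 384/7
  k=0: +1/(0!×1!×3!×1!×1!×2!) = 1/12
  k=1: −1/(1!×0!×2!×0!×2!×3!) = -1/24
Σ = 1/24  ⇒  CG² = 384/7×1/24² = 2/21
CG = +√(2/21) = +0.308607

+√(2/21) = +0.308607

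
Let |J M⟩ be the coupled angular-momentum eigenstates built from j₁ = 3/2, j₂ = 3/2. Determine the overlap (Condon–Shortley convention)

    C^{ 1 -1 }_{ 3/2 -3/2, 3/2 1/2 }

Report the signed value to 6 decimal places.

triangle: 2!*1!*1!/5! = 2/120
(j±m)!: 0!*3!*2!*1!*0!*2! = 24
prefactor² = (2J+1)*Δ*N² = 6/5
  k=2: +1/(2!*0!*1!*0!*0!*1!) = 1/2
Σ = 1/2  ⇒  CG² = 6/5*1/2² = 3/10
CG = +√(3/10) = +0.547723

+√(3/10) = +0.547723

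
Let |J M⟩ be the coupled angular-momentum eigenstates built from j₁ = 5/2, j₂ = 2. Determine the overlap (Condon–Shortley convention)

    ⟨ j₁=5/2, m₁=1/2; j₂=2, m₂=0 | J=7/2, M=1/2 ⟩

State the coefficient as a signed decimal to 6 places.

√[8·1!4!3!/9! · 3!2!2!2!4!3!] = √(768/35)
  +(−1)^0/∏(0,1,2,2,2,1)! = 1/8  (running 1/8)
  +(−1)^1/∏(1,0,1,1,3,2)! = -1/12  (running 1/24)
⟨..|..⟩ = √(768/35)·(1/24) = +0.195180

+0.195180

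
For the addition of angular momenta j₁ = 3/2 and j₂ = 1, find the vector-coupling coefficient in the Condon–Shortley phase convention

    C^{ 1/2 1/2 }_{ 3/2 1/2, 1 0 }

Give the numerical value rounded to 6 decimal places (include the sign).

−√(1/3) ≈ -0.577350

√[2·2!1!0!/4! · 2!1!1!1!1!0!] = √(1/3)
  +(−1)^1/∏(1,1,0,0,1,0)! = -1  (running -1)
⟨..|..⟩ = √(1/3)·(-1) = -0.577350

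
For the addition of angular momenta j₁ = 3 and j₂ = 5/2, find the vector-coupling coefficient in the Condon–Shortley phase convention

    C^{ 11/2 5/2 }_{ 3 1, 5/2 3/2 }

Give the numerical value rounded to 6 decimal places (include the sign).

+√(5/11) ≈ +0.674200

√[12·0!6!5!/12! · 4!2!4!1!8!3!] = √(6635520/11)
  +(−1)^0/∏(0,0,2,4,4,1)! = 1/1152  (running 1/1152)
⟨..|..⟩ = √(6635520/11)·(1/1152) = +0.674200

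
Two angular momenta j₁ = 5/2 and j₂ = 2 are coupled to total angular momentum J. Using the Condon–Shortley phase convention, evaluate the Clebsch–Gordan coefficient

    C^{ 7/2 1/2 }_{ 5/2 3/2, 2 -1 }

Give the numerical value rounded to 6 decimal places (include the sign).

triangle: 1!*4!*3!/9! = 144/362880
(j±m)!: 4!*1!*1!*3!*4!*3! = 20736
prefactor² = (2J+1)*Δ*N² = 2304/35
  k=0: +1/(0!*1!*1!*1!*3!*2!) = 1/12
  k=1: −1/(1!*0!*0!*0!*4!*3!) = -1/144
Σ = 11/144  ⇒  CG² = 2304/35*11/144² = 121/315
CG = +√(121/315) = +0.619780

+0.619780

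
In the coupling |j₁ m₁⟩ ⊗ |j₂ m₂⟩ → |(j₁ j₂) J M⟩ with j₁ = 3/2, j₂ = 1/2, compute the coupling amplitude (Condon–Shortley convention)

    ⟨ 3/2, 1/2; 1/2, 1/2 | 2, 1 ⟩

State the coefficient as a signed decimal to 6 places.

triangle: 0!·3!·1!/5! = 6/120
(j±m)!: 2!·1!·1!·0!·3!·1! = 12
prefactor² = (2J+1)·Δ·N² = 3
  k=0: +1/(0!·0!·1!·1!·2!·0!) = 1/2
Σ = 1/2  ⇒  CG² = 3·1/2² = 3/4
CG = +√(3/4) = +0.866025

+0.866025  (= +√(3/4))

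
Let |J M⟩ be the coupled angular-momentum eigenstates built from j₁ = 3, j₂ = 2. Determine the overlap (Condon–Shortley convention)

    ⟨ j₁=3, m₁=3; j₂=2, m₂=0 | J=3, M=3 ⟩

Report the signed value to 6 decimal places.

+0.645497  (= +√(5/12))

triangle: 2!*4!*2!/9! = 96/362880
(j±m)!: 6!*0!*2!*2!*6!*0! = 2073600
prefactor² = (2J+1)*Δ*N² = 3840
  k=0: +1/(0!*2!*0!*2!*4!*0!) = 1/96
Σ = 1/96  ⇒  CG² = 3840*1/96² = 5/12
CG = +√(5/12) = +0.645497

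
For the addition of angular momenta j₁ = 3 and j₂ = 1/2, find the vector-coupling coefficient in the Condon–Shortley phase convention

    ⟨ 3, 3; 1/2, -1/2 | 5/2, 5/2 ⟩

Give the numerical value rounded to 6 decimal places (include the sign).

triangle: 1!·5!·0!/7! = 120/5040
(j±m)!: 6!·0!·0!·1!·5!·0! = 86400
prefactor² = (2J+1)·Δ·N² = 86400/7
  k=0: +1/(0!·1!·0!·0!·5!·0!) = 1/120
Σ = 1/120  ⇒  CG² = 86400/7·1/120² = 6/7
CG = +√(6/7) = +0.925820

+√(6/7) ≈ +0.925820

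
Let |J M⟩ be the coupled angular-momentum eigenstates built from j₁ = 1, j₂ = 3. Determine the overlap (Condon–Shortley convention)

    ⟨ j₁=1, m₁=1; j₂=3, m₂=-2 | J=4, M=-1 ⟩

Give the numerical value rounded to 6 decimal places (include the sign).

+0.327327  (= +√(3/28))

triangle: 0!*2!*6!/9! = 1440/362880
(j±m)!: 2!*0!*1!*5!*3!*5! = 172800
prefactor² = (2J+1)*Δ*N² = 43200/7
  k=0: +1/(0!*0!*0!*1!*2!*5!) = 1/240
Σ = 1/240  ⇒  CG² = 43200/7*1/240² = 3/28
CG = +√(3/28) = +0.327327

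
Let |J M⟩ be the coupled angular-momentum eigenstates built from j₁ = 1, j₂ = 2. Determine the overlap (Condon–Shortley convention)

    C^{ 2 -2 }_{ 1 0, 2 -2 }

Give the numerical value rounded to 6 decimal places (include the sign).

√[5·1!1!3!/6! · 1!1!0!4!0!4!] = √(24)
  +(−1)^0/∏(0,1,1,0,0,3)! = 1/6  (running 1/6)
⟨..|..⟩ = √(24)·(1/6) = +0.816497

+0.816497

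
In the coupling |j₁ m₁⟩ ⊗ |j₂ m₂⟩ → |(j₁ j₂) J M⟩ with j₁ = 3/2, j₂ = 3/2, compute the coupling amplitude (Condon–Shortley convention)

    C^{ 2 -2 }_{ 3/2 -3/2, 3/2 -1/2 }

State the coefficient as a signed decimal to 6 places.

triangle: 1!*2!*2!/6! = 4/720
(j±m)!: 0!*3!*1!*2!*0!*4! = 288
prefactor² = (2J+1)*Δ*N² = 8
  k=1: −1/(1!*0!*2!*0!*0!*2!) = -1/4
Σ = -1/4  ⇒  CG² = 8*(-1/4)² = 1/2
CG = −√(1/2) = -0.707107

−√(1/2) = -0.707107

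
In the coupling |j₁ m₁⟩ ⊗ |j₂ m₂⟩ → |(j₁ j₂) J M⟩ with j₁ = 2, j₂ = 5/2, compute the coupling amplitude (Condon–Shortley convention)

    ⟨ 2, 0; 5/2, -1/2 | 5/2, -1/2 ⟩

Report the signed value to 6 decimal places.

√[6·2!2!3!/8! · 2!2!2!3!2!3!] = √(72/35)
  +(−1)^0/∏(0,2,2,2,0,1)! = 1/8  (running 1/8)
  +(−1)^1/∏(1,1,1,1,1,2)! = -1/2  (running -3/8)
  +(−1)^2/∏(2,0,0,0,2,3)! = 1/24  (running -1/3)
⟨..|..⟩ = √(72/35)·(-1/3) = -0.478091

−√(8/35) = -0.478091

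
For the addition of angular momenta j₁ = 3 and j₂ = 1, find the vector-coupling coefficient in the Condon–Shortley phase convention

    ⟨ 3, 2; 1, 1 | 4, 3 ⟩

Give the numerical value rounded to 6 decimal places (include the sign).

+0.866025  (= +√(3/4))

√[9·0!6!2!/9! · 5!1!2!0!7!1!] = √(43200)
  +(−1)^0/∏(0,0,1,2,5,0)! = 1/240  (running 1/240)
⟨..|..⟩ = √(43200)·(1/240) = +0.866025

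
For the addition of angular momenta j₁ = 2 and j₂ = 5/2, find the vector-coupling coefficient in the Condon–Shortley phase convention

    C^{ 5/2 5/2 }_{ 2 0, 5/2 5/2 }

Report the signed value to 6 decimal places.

√[6·2!2!3!/8! · 2!2!5!0!5!0!] = √(1440/7)
  +(−1)^2/∏(2,0,0,3,2,0)! = 1/24  (running 1/24)
⟨..|..⟩ = √(1440/7)·(1/24) = +0.597614

+0.597614  (= +√(5/14))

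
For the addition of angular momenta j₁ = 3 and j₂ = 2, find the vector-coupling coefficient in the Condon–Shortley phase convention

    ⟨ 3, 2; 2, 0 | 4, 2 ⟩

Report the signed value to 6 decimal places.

triangle: 1!×5!×3!/10! = 720/3628800
(j±m)!: 5!×1!×2!×2!×6!×2! = 691200
prefactor² = (2J+1)×Δ×N² = 8640/7
  k=0: +1/(0!×1!×1!×2!×4!×1!) = 1/48
  k=1: −1/(1!×0!×0!×1!×5!×2!) = -1/240
Σ = 1/60  ⇒  CG² = 8640/7×1/60² = 12/35
CG = +√(12/35) = +0.585540

+0.585540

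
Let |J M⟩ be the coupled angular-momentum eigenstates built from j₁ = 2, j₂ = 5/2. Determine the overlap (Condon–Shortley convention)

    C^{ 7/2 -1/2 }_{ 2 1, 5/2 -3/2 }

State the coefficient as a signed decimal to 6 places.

√[8·1!3!4!/9! · 3!1!1!4!3!4!] = √(2304/35)
  +(−1)^0/∏(0,1,1,1,2,3)! = 1/12  (running 1/12)
  +(−1)^1/∏(1,0,0,0,3,4)! = -1/144  (running 11/144)
⟨..|..⟩ = √(2304/35)·(11/144) = +0.619780

+0.619780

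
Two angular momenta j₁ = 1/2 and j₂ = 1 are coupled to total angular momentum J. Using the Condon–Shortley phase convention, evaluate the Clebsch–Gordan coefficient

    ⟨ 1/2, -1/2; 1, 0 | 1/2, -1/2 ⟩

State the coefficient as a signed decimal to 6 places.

triangle: 1!×0!×1!/3! = 1/6
(j±m)!: 0!×1!×1!×1!×0!×1! = 1
prefactor² = (2J+1)×Δ×N² = 1/3
  k=1: −1/(1!×0!×0!×0!×0!×1!) = -1
Σ = -1  ⇒  CG² = 1/3×(-1)² = 1/3
CG = −√(1/3) = -0.577350

−√(1/3) = -0.577350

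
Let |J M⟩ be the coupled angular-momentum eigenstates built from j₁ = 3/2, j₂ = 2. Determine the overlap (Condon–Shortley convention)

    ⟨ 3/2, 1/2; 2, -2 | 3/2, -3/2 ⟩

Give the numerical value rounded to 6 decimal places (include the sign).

+0.632456

√[4·2!1!2!/6! · 2!1!0!4!0!3!] = √(32/5)
  +(−1)^0/∏(0,2,1,0,0,2)! = 1/4  (running 1/4)
⟨..|..⟩ = √(32/5)·(1/4) = +0.632456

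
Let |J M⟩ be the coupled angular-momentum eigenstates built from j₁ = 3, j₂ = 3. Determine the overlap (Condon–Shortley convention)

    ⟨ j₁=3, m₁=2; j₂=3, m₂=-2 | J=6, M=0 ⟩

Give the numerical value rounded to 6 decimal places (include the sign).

j₁+j₂−J=0  J+j₁−j₂=6  J−j₁+j₂=6  j₁+j₂+J+1=13
(j₁±m₁, j₂±m₂, J±M) = (5,1,1,5,6,6)
P² = 622080000/77
sum k=0..0:
  [0] +1/14400 = 1/14400
S = 1/14400
C² = P²·S² = 3/77 ; C = +0.197386

+0.197386  (= +√(3/77))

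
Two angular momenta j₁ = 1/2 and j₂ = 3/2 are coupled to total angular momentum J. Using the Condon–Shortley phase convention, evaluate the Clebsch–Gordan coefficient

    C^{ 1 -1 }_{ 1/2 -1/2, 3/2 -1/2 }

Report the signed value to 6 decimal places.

√[3·1!0!2!/4! · 0!1!1!2!0!2!] = √(1)
  +(−1)^1/∏(1,0,0,0,0,2)! = -1/2  (running -1/2)
⟨..|..⟩ = √(1)·(-1/2) = -0.500000

−√(1/4) = -0.500000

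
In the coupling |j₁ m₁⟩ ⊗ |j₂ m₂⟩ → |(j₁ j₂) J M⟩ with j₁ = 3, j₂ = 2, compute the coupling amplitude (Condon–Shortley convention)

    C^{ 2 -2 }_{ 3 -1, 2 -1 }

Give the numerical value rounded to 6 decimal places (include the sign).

−√(3/14) = -0.462910

j₁+j₂−J=3  J+j₁−j₂=3  J−j₁+j₂=1  j₁+j₂+J+1=8
(j₁±m₁, j₂±m₂, J±M) = (2,4,1,3,0,4)
P² = 216/7
sum k=1..1:
  [1] −1/12 = -1/12
S = -1/12
C² = P²·S² = 3/14 ; C = -0.462910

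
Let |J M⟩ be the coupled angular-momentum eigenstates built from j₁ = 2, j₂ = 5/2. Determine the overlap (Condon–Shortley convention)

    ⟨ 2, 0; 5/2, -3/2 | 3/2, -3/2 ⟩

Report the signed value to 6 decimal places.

j₁+j₂−J=3  J+j₁−j₂=1  J−j₁+j₂=2  j₁+j₂+J+1=7
(j₁±m₁, j₂±m₂, J±M) = (2,2,1,4,0,3)
P² = 192/35
sum k=1..1:
  [1] −1/4 = -1/4
S = -1/4
C² = P²·S² = 12/35 ; C = -0.585540

−√(12/35) = -0.585540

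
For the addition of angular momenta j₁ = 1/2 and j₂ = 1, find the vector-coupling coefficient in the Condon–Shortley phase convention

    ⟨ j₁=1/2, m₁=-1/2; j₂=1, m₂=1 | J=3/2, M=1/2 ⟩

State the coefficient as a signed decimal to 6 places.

j₁+j₂−J=0  J+j₁−j₂=1  J−j₁+j₂=2  j₁+j₂+J+1=4
(j₁±m₁, j₂±m₂, J±M) = (0,1,2,0,2,1)
P² = 4/3
sum k=0..0:
  [0] +1/2 = 1/2
S = 1/2
C² = P²·S² = 1/3 ; C = +0.577350

+√(1/3) ≈ +0.577350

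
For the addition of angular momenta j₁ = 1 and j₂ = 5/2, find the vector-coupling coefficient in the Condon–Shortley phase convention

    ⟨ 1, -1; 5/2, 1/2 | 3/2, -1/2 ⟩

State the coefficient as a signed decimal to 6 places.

+√(1/5) = +0.447214

triangle: 2!×0!×3!/6! = 12/720
(j±m)!: 0!×2!×3!×2!×1!×2! = 48
prefactor² = (2J+1)×Δ×N² = 16/5
  k=2: +1/(2!×0!×0!×1!×0!×2!) = 1/4
Σ = 1/4  ⇒  CG² = 16/5×1/4² = 1/5
CG = +√(1/5) = +0.447214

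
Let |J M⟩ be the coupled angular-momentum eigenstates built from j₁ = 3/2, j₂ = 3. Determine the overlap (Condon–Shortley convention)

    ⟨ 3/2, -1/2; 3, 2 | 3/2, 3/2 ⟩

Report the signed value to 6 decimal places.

j₁+j₂−J=3  J+j₁−j₂=0  J−j₁+j₂=3  j₁+j₂+J+1=7
(j₁±m₁, j₂±m₂, J±M) = (1,2,5,1,3,0)
P² = 288/7
sum k=2..2:
  [2] +1/12 = 1/12
S = 1/12
C² = P²·S² = 2/7 ; C = +0.534522

+√(2/7) = +0.534522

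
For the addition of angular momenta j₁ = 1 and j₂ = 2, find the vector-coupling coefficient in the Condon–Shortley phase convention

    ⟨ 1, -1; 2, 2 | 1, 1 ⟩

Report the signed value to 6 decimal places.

+0.774597

√[3·2!0!2!/5! · 0!2!4!0!2!0!] = √(48/5)
  +(−1)^2/∏(2,0,0,2,0,0)! = 1/4  (running 1/4)
⟨..|..⟩ = √(48/5)·(1/4) = +0.774597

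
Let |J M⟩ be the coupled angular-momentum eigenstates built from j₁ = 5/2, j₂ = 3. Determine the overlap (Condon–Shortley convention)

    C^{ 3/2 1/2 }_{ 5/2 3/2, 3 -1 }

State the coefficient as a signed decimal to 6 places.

√[4·4!1!2!/8! · 4!1!2!4!2!1!] = √(384/35)
  +(−1)^0/∏(0,4,1,2,0,0)! = 1/48  (running 1/48)
  +(−1)^1/∏(1,3,0,1,1,1)! = -1/6  (running -7/48)
⟨..|..⟩ = √(384/35)·(-7/48) = -0.483046

-0.483046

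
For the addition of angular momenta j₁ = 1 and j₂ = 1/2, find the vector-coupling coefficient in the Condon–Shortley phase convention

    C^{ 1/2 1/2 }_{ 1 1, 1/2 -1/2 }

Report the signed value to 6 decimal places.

√[2·1!1!0!/3! · 2!0!0!1!1!0!] = √(2/3)
  +(−1)^0/∏(0,1,0,0,1,0)! = 1  (running 1)
⟨..|..⟩ = √(2/3)·(1) = +0.816497

+√(2/3) ≈ +0.816497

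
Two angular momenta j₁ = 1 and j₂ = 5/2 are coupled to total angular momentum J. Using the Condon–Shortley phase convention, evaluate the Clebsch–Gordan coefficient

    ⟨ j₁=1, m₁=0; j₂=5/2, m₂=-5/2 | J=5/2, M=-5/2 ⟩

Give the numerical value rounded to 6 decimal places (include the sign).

+√(5/7) ≈ +0.845154

√[6·1!1!4!/7! · 1!1!0!5!0!5!] = √(2880/7)
  +(−1)^0/∏(0,1,1,0,0,4)! = 1/24  (running 1/24)
⟨..|..⟩ = √(2880/7)·(1/24) = +0.845154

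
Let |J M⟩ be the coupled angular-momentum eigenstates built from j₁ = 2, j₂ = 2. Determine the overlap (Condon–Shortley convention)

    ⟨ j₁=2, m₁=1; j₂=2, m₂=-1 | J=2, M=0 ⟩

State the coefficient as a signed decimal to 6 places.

triangle: 2!*2!*2!/7! = 8/5040
(j±m)!: 3!*1!*1!*3!*2!*2! = 144
prefactor² = (2J+1)*Δ*N² = 8/7
  k=0: +1/(0!*2!*1!*1!*1!*1!) = 1/2
  k=1: −1/(1!*1!*0!*0!*2!*2!) = -1/4
Σ = 1/4  ⇒  CG² = 8/7*1/4² = 1/14
CG = +√(1/14) = +0.267261

+√(1/14) = +0.267261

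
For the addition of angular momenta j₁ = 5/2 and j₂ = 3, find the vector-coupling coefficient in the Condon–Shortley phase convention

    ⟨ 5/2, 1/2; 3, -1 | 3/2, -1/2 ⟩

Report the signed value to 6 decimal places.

−√(1/105) = -0.097590

√[4·4!1!2!/8! · 3!2!2!4!1!2!] = √(192/35)
  +(−1)^1/∏(1,3,1,1,0,1)! = -1/6  (running -1/6)
  +(−1)^2/∏(2,2,0,0,1,2)! = 1/8  (running -1/24)
⟨..|..⟩ = √(192/35)·(-1/24) = -0.097590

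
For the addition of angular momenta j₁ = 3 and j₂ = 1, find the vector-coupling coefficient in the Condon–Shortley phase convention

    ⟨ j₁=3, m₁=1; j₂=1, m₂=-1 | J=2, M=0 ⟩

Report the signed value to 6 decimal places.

j₁+j₂−J=2  J+j₁−j₂=4  J−j₁+j₂=0  j₁+j₂+J+1=7
(j₁±m₁, j₂±m₂, J±M) = (4,2,0,2,2,2)
P² = 128/7
sum k=0..0:
  [0] +1/8 = 1/8
S = 1/8
C² = P²·S² = 2/7 ; C = +0.534522

+√(2/7) = +0.534522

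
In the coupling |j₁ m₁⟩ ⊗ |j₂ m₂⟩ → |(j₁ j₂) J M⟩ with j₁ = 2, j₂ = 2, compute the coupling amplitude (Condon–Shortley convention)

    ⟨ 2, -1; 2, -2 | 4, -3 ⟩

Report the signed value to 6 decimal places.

j₁+j₂−J=0  J+j₁−j₂=4  J−j₁+j₂=4  j₁+j₂+J+1=9
(j₁±m₁, j₂±m₂, J±M) = (1,3,0,4,1,7)
P² = 10368
sum k=0..0:
  [0] +1/144 = 1/144
S = 1/144
C² = P²·S² = 1/2 ; C = +0.707107

+0.707107  (= +√(1/2))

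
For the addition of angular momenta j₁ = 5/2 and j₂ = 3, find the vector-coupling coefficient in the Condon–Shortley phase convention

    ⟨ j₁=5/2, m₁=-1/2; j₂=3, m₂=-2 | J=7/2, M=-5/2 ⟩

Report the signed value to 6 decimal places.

j₁+j₂−J=2  J+j₁−j₂=3  J−j₁+j₂=4  j₁+j₂+J+1=10
(j₁±m₁, j₂±m₂, J±M) = (2,3,1,5,1,6)
P² = 4608/7
sum k=0..1:
  [0] +1/72 = 1/72
  [1] −1/48 = -1/48
S = -1/144
C² = P²·S² = 2/63 ; C = -0.178174

−√(2/63) ≈ -0.178174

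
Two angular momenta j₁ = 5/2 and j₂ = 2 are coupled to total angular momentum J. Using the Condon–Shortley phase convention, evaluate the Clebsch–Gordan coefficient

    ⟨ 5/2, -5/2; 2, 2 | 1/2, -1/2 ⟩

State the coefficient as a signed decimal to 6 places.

+0.577350

triangle: 4!·1!·0!/6! = 24/720
(j±m)!: 0!·5!·4!·0!·0!·1! = 2880
prefactor² = (2J+1)·Δ·N² = 192
  k=4: +1/(4!·0!·1!·0!·0!·0!) = 1/24
Σ = 1/24  ⇒  CG² = 192·1/24² = 1/3
CG = +√(1/3) = +0.577350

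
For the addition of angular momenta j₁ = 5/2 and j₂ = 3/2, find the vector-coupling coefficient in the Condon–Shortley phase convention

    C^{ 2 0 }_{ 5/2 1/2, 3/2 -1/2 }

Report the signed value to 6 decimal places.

j₁+j₂−J=2  J+j₁−j₂=3  J−j₁+j₂=1  j₁+j₂+J+1=7
(j₁±m₁, j₂±m₂, J±M) = (3,2,1,2,2,2)
P² = 8/7
sum k=0..1:
  [0] +1/4 = 1/4
  [1] −1/2 = -1/2
S = -1/4
C² = P²·S² = 1/14 ; C = -0.267261

-0.267261  (= −√(1/14))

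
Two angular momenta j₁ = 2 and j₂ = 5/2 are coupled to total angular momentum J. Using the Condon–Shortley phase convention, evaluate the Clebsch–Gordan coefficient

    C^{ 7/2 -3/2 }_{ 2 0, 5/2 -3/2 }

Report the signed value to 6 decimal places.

triangle: 1!·3!·4!/9! = 144/362880
(j±m)!: 2!·2!·1!·4!·2!·5! = 23040
prefactor² = (2J+1)·Δ·N² = 512/7
  k=0: +1/(0!·1!·2!·1!·1!·3!) = 1/12
  k=1: −1/(1!·0!·1!·0!·2!·4!) = -1/48
Σ = 1/16  ⇒  CG² = 512/7·1/16² = 2/7
CG = +√(2/7) = +0.534522

+√(2/7) ≈ +0.534522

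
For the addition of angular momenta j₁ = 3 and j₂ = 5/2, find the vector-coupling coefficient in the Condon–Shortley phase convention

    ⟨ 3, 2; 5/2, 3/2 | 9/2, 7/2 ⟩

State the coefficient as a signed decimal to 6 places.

+√(1/99) = +0.100504

√[10·1!5!4!/11! · 5!1!4!1!8!1!] = √(921600/11)
  +(−1)^0/∏(0,1,1,4,4,0)! = 1/576  (running 1/576)
  +(−1)^1/∏(1,0,0,3,5,1)! = -1/720  (running 1/2880)
⟨..|..⟩ = √(921600/11)·(1/2880) = +0.100504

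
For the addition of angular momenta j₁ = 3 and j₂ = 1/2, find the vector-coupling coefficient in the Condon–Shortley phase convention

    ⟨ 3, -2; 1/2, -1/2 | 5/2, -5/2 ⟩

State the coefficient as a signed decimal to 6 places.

+0.377964  (= +√(1/7))

√[6·1!5!0!/7! · 1!5!0!1!0!5!] = √(14400/7)
  +(−1)^0/∏(0,1,5,0,0,0)! = 1/120  (running 1/120)
⟨..|..⟩ = √(14400/7)·(1/120) = +0.377964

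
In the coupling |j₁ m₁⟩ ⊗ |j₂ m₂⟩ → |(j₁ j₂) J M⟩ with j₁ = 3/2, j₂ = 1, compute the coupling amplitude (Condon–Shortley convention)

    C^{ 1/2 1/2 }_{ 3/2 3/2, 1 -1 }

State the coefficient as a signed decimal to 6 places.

√[2·2!1!0!/4! · 3!0!0!2!1!0!] = √(2)
  +(−1)^0/∏(0,2,0,0,1,0)! = 1/2  (running 1/2)
⟨..|..⟩ = √(2)·(1/2) = +0.707107

+0.707107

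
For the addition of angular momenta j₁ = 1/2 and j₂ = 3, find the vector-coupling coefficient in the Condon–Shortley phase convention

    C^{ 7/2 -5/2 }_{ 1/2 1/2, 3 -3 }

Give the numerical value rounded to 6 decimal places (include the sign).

+0.377964

triangle: 0!·1!·6!/8! = 720/40320
(j±m)!: 1!·0!·0!·6!·1!·6! = 518400
prefactor² = (2J+1)·Δ·N² = 518400/7
  k=0: +1/(0!·0!·0!·0!·1!·6!) = 1/720
Σ = 1/720  ⇒  CG² = 518400/7·1/720² = 1/7
CG = +√(1/7) = +0.377964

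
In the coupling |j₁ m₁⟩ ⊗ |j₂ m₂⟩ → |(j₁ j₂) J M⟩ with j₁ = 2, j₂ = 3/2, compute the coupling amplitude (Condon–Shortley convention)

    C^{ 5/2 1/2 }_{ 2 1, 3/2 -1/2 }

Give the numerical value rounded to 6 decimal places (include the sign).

+√(5/14) = +0.597614

j₁+j₂−J=1  J+j₁−j₂=3  J−j₁+j₂=2  j₁+j₂+J+1=7
(j₁±m₁, j₂±m₂, J±M) = (3,1,1,2,3,2)
P² = 72/35
sum k=0..1:
  [0] +1/2 = 1/2
  [1] −1/12 = -1/12
S = 5/12
C² = P²·S² = 5/14 ; C = +0.597614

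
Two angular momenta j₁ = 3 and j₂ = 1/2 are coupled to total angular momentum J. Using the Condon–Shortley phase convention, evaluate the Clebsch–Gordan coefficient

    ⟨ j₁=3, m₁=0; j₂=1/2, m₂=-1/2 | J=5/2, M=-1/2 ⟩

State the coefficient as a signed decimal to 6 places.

+0.654654

j₁+j₂−J=1  J+j₁−j₂=5  J−j₁+j₂=0  j₁+j₂+J+1=7
(j₁±m₁, j₂±m₂, J±M) = (3,3,0,1,2,3)
P² = 432/7
sum k=0..0:
  [0] +1/12 = 1/12
S = 1/12
C² = P²·S² = 3/7 ; C = +0.654654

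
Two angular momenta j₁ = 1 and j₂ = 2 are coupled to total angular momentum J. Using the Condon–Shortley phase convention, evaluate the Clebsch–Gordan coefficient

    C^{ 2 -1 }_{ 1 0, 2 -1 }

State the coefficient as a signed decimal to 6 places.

+0.408248  (= +√(1/6))

j₁+j₂−J=1  J+j₁−j₂=1  J−j₁+j₂=3  j₁+j₂+J+1=6
(j₁±m₁, j₂±m₂, J±M) = (1,1,1,3,1,3)
P² = 3/2
sum k=0..1:
  [0] +1/2 = 1/2
  [1] −1/6 = -1/6
S = 1/3
C² = P²·S² = 1/6 ; C = +0.408248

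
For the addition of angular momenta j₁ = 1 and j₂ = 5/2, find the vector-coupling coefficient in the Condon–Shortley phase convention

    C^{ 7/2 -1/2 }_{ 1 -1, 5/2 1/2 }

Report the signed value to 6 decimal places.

+0.534522

triangle: 0!·2!·5!/8! = 240/40320
(j±m)!: 0!·2!·3!·2!·3!·4! = 3456
prefactor² = (2J+1)·Δ·N² = 1152/7
  k=0: +1/(0!·0!·2!·3!·0!·2!) = 1/24
Σ = 1/24  ⇒  CG² = 1152/7·1/24² = 2/7
CG = +√(2/7) = +0.534522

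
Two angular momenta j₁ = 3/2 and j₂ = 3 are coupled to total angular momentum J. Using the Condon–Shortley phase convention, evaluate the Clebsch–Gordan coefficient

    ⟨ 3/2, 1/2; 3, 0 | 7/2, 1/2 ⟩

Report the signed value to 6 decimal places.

+0.308607  (= +√(2/21))

√[8·1!2!5!/9! · 2!1!3!3!4!3!] = √(384/7)
  +(−1)^0/∏(0,1,1,3,1,2)! = 1/12  (running 1/12)
  +(−1)^1/∏(1,0,0,2,2,3)! = -1/24  (running 1/24)
⟨..|..⟩ = √(384/7)·(1/24) = +0.308607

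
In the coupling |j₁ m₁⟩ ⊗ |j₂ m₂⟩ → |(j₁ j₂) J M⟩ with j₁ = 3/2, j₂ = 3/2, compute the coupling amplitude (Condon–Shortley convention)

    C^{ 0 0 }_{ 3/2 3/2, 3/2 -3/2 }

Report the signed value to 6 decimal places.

+0.500000

j₁+j₂−J=3  J+j₁−j₂=0  J−j₁+j₂=0  j₁+j₂+J+1=4
(j₁±m₁, j₂±m₂, J±M) = (3,0,0,3,0,0)
P² = 9
sum k=0..0:
  [0] +1/6 = 1/6
S = 1/6
C² = P²·S² = 1/4 ; C = +0.500000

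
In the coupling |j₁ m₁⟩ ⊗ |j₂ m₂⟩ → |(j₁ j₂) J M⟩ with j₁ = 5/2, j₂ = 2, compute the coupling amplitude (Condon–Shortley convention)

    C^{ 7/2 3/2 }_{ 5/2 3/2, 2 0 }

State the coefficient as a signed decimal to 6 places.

+0.534522  (= +√(2/7))

triangle: 1!*4!*3!/9! = 144/362880
(j±m)!: 4!*1!*2!*2!*5!*2! = 23040
prefactor² = (2J+1)*Δ*N² = 512/7
  k=0: +1/(0!*1!*1!*2!*3!*1!) = 1/12
  k=1: −1/(1!*0!*0!*1!*4!*2!) = -1/48
Σ = 1/16  ⇒  CG² = 512/7*1/16² = 2/7
CG = +√(2/7) = +0.534522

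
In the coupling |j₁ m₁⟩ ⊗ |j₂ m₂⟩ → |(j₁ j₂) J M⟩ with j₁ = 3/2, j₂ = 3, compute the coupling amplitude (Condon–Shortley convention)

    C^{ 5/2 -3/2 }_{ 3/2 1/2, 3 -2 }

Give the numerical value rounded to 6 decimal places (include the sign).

√[6·2!1!4!/8! · 2!1!1!5!1!4!] = √(288/7)
  +(−1)^0/∏(0,2,1,1,0,3)! = 1/12  (running 1/12)
  +(−1)^1/∏(1,1,0,0,1,4)! = -1/24  (running 1/24)
⟨..|..⟩ = √(288/7)·(1/24) = +0.267261

+√(1/14) ≈ +0.267261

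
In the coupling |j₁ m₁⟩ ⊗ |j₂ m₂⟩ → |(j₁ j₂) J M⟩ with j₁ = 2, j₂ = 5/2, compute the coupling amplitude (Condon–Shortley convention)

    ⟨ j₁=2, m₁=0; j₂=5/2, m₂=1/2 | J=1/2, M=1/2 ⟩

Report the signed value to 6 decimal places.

j₁+j₂−J=4  J+j₁−j₂=0  J−j₁+j₂=1  j₁+j₂+J+1=6
(j₁±m₁, j₂±m₂, J±M) = (2,2,3,2,1,0)
P² = 16/5
sum k=2..2:
  [2] +1/4 = 1/4
S = 1/4
C² = P²·S² = 1/5 ; C = +0.447214

+√(1/5) ≈ +0.447214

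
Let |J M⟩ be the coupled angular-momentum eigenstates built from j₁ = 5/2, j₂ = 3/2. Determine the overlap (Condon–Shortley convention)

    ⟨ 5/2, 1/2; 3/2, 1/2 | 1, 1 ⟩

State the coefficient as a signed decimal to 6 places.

j₁+j₂−J=3  J+j₁−j₂=2  J−j₁+j₂=0  j₁+j₂+J+1=6
(j₁±m₁, j₂±m₂, J±M) = (3,2,2,1,2,0)
P² = 12/5
sum k=2..2:
  [2] +1/4 = 1/4
S = 1/4
C² = P²·S² = 3/20 ; C = +0.387298

+0.387298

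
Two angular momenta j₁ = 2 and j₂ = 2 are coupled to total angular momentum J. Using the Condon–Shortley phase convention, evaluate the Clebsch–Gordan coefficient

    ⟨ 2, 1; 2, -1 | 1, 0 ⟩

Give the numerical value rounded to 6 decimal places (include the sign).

-0.316228

j₁+j₂−J=3  J+j₁−j₂=1  J−j₁+j₂=1  j₁+j₂+J+1=6
(j₁±m₁, j₂±m₂, J±M) = (3,1,1,3,1,1)
P² = 9/10
sum k=0..1:
  [0] +1/6 = 1/6
  [1] −1/2 = -1/2
S = -1/3
C² = P²·S² = 1/10 ; C = -0.316228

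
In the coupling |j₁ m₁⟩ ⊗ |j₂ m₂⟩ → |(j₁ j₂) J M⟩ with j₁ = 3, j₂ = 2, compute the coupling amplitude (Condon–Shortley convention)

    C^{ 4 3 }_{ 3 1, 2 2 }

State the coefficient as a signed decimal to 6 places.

√[9·1!5!3!/10! · 4!2!4!0!7!1!] = √(10368)
  +(−1)^1/∏(1,0,1,3,4,0)! = -1/144  (running -1/144)
⟨..|..⟩ = √(10368)·(-1/144) = -0.707107

−√(1/2) ≈ -0.707107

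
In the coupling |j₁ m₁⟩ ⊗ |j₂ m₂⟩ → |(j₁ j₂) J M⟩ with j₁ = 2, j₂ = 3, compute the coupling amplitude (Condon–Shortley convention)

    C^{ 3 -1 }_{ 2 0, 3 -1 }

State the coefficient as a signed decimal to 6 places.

√[7·2!2!4!/9! · 2!2!2!4!2!4!] = √(256/15)
  +(−1)^0/∏(0,2,2,2,0,2)! = 1/16  (running 1/16)
  +(−1)^1/∏(1,1,1,1,1,3)! = -1/6  (running -5/48)
  +(−1)^2/∏(2,0,0,0,2,4)! = 1/96  (running -3/32)
⟨..|..⟩ = √(256/15)·(-3/32) = -0.387298

-0.387298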